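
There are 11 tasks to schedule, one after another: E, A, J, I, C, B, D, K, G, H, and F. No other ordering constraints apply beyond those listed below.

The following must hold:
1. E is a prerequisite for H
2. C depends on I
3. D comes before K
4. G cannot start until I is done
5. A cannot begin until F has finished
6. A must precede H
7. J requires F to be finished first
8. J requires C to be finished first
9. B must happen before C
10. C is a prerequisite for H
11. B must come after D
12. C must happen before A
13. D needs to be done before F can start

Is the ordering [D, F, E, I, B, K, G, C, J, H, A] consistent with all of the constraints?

No

In the proposed order, H appears before A.
Since A is required before H, the ordering is invalid.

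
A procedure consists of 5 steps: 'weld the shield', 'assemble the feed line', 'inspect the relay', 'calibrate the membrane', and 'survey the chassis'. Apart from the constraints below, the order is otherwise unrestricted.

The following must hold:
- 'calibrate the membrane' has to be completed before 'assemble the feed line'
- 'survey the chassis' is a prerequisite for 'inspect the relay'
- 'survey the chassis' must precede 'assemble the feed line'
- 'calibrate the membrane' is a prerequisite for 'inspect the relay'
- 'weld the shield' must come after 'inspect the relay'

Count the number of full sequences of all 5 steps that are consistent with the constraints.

The steps with no prerequisites are 'calibrate the membrane', 'survey the chassis'; any of them can be placed first.
Systematically extending each partial ordering one step at a time and counting, there are 6 complete orderings.

6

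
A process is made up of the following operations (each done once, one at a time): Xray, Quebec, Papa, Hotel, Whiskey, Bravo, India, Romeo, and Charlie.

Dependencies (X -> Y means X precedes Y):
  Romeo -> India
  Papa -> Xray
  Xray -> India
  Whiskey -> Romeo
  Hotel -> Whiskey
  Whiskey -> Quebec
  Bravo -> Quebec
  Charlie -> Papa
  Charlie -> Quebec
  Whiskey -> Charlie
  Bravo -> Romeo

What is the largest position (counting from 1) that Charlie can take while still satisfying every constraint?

5

Following every chain forward from Charlie, the operations that must come later are Xray, Quebec, Papa, India — 4 of them.
So at least 4 operations follow Charlie, putting Charlie no later than position 5. That position is achievable by scheduling everything else first.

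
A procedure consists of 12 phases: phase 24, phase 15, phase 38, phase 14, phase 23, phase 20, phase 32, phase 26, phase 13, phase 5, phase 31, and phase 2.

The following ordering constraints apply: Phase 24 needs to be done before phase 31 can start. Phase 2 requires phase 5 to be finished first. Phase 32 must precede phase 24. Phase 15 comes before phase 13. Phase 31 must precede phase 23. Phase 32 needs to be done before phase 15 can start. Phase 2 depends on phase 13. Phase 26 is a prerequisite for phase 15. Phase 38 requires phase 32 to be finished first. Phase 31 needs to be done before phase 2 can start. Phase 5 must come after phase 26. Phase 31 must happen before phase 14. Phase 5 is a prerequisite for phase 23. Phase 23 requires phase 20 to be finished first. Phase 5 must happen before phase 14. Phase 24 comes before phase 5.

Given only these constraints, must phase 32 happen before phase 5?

Yes

Chaining the stated constraints: phase 32 → phase 24 → phase 5.
So phase 32 must precede phase 5 in any valid ordering.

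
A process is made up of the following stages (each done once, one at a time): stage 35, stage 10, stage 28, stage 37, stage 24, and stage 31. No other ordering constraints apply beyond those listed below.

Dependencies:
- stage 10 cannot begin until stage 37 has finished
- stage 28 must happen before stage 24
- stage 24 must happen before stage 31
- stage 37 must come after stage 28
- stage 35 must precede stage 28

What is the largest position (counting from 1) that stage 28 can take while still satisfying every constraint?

The stages that are forced after stage 28, directly or by a chain of constraints, are stage 10, stage 37, stage 24, stage 31. That's 4 stages.
So at least 4 stages follow stage 28, putting stage 28 no later than position 2. That position is achievable by scheduling everything else first.

2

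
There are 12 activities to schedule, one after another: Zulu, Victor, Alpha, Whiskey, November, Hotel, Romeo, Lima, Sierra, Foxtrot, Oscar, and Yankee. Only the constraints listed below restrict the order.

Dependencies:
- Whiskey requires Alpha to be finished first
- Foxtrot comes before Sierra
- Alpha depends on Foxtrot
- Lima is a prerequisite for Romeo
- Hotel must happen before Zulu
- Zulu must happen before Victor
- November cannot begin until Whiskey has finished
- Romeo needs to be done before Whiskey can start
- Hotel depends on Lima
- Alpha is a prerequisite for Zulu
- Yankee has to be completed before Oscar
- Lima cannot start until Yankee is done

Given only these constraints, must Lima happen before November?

There is a constraint chain Lima → Romeo → Whiskey → November.
Hence Lima necessarily comes before November.

Yes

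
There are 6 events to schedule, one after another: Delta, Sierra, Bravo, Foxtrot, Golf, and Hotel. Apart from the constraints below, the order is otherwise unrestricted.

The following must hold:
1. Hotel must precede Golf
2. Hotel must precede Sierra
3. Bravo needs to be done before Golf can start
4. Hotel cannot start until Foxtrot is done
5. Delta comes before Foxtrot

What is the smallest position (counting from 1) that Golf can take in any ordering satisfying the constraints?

The events that are forced before Golf, directly or transitively, are Delta, Bravo, Foxtrot, Hotel. That's 4 events.
With 4 mandatory predecessors, the earliest Golf can sit is position 4+1 = 5, and placing just those 4 first achieves it.

5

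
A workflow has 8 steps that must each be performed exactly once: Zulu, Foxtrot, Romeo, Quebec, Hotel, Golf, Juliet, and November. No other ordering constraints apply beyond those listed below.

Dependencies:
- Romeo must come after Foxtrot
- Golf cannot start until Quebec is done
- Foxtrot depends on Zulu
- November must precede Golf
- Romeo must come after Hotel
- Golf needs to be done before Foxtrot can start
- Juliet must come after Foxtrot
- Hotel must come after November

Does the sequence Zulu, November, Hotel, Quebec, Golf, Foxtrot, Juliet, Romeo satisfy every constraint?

Yes

Going through the constraints one by one, each required predecessor appears earlier in the sequence than its dependent — e.g. Hotel (position 3) is before Romeo (position 8), as required.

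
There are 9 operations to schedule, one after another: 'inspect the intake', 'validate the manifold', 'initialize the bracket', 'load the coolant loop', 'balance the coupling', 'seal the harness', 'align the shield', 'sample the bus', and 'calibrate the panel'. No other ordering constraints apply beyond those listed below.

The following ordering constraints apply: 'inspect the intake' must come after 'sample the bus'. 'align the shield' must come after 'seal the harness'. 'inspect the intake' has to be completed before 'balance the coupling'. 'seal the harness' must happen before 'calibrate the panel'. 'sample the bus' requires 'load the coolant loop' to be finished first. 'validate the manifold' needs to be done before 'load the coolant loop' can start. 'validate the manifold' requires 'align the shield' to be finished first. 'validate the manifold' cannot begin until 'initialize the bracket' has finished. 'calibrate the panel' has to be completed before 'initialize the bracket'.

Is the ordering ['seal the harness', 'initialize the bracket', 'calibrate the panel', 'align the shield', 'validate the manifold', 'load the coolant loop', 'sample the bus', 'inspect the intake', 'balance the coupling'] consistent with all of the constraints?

No

In the proposed order, 'initialize the bracket' appears before 'calibrate the panel'.
But one of the constraints requires 'calibrate the panel' before 'initialize the bracket', so this ordering violates it.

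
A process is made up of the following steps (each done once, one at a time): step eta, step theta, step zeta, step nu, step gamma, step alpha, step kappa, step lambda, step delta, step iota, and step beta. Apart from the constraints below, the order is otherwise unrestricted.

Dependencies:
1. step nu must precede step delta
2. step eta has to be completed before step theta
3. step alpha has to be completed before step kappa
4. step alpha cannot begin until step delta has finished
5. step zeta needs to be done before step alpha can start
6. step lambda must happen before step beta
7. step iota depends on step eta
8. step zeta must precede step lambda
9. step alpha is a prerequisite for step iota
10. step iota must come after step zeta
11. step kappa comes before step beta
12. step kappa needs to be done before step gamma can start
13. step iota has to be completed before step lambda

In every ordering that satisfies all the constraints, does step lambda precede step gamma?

No

No chain of constraints connects step lambda to step gamma in either direction.
There exist valid orderings with step gamma before step lambda, so step lambda is not required to come first.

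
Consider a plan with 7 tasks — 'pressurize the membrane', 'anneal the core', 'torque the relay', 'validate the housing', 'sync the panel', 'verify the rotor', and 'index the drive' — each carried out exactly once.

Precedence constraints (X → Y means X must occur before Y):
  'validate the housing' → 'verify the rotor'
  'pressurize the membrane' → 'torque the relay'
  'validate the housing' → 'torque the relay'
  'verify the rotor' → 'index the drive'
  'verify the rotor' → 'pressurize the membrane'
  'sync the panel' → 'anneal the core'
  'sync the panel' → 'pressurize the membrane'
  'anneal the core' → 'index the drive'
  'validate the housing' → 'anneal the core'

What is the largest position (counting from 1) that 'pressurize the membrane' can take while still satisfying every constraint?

6

Following the constraints forward from 'pressurize the membrane', its only required successor is 'torque the relay'.
So at least 1 task follows 'pressurize the membrane', putting 'pressurize the membrane' no later than position 6. That position is achievable by scheduling everything else first.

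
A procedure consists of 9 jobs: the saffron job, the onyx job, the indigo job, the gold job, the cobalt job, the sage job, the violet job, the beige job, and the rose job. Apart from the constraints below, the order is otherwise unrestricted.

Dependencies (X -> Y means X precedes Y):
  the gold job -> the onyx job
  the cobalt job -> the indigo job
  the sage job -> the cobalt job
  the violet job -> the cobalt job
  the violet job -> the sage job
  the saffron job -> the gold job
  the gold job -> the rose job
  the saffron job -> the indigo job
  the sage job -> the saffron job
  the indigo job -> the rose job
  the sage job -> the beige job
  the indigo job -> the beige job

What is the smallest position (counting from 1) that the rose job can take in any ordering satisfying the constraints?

7

Every job that must precede the rose job has to come before it. Tracing all chains that end at the rose job, those jobs are: the saffron job, the indigo job, the gold job, the cobalt job, the sage job, the violet job — 6 in total.
So at minimum 6 jobs come before the rose job, putting the rose job no earlier than position 7. That position is achievable by scheduling exactly those predecessors first.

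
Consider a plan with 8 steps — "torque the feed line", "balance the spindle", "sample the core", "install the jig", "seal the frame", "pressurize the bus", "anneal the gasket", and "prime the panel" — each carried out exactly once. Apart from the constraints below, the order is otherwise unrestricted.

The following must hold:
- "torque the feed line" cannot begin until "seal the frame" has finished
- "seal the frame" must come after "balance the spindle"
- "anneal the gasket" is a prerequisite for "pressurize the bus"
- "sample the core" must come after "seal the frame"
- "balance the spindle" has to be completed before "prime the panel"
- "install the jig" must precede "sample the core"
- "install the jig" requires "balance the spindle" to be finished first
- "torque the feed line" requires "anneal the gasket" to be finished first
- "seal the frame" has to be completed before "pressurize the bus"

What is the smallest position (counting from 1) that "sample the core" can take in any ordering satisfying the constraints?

4

Working backwards through the constraints from "sample the core", its full set of required predecessors is "balance the spindle", "install the jig", "seal the frame" — 3 of them.
So at minimum 3 steps come before "sample the core", putting "sample the core" no earlier than position 4. That position is achievable by scheduling exactly those predecessors first.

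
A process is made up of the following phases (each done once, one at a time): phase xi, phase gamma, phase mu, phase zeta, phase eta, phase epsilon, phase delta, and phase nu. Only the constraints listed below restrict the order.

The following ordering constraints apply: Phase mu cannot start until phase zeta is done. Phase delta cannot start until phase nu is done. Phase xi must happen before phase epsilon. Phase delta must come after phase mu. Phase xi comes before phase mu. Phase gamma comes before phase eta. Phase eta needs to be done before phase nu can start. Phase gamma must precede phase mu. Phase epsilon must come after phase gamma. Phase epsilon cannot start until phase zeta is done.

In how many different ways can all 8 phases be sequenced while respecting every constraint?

The phases with no prerequisites are phase xi, phase gamma, phase zeta; any of them can be placed first.
Counting all ways to extend the partial order to a total order gives 162.

162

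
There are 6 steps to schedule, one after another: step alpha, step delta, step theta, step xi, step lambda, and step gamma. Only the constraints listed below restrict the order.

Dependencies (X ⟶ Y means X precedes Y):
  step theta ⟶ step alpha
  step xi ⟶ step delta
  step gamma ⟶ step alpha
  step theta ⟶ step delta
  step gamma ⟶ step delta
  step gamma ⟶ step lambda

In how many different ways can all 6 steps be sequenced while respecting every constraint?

57

The steps with no prerequisites are step theta, step xi, step gamma; any of them can be placed first.
Enumerating by repeatedly choosing an available step (one whose prerequisites are all placed) gives 57 distinct complete orderings.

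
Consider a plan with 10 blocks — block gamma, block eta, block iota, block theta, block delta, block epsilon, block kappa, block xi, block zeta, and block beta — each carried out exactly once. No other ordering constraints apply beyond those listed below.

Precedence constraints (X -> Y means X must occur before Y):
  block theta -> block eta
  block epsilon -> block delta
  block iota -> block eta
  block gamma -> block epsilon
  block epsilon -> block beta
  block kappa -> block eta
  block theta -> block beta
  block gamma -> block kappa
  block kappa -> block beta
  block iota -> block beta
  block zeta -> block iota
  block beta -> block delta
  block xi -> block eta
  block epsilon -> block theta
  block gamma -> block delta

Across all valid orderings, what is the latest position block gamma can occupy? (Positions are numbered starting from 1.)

4

Every block that must follow block gamma has to come after it. Tracing all chains starting from block gamma, those blocks are: block eta, block theta, block delta, block epsilon, block kappa, block beta — 6 in total.
With 6 mandatory successors out of 10 blocks total, the latest slot for block gamma is 10−6 = 4, and it's reachable by doing all non-successors before block gamma.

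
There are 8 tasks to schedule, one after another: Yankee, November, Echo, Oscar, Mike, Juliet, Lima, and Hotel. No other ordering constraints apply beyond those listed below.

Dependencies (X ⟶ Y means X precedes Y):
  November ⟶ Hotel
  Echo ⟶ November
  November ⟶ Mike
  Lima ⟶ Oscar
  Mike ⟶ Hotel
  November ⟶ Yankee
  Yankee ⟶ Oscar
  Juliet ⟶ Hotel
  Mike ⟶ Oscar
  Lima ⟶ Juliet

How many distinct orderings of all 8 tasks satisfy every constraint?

80

The tasks with no prerequisites are Echo, Lima; any of them can be placed first.
Systematically extending each partial ordering one task at a time and counting, there are 80 complete orderings.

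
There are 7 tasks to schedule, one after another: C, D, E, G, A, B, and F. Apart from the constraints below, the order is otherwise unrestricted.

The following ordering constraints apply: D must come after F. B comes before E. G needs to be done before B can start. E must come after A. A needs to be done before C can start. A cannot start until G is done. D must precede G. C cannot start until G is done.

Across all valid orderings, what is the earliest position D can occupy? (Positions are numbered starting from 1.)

2

Working backwards through the constraints from D, its only required predecessor is F.
So at minimum 1 task comes before D, putting D no earlier than position 2. That position is achievable by scheduling exactly that predecessor first.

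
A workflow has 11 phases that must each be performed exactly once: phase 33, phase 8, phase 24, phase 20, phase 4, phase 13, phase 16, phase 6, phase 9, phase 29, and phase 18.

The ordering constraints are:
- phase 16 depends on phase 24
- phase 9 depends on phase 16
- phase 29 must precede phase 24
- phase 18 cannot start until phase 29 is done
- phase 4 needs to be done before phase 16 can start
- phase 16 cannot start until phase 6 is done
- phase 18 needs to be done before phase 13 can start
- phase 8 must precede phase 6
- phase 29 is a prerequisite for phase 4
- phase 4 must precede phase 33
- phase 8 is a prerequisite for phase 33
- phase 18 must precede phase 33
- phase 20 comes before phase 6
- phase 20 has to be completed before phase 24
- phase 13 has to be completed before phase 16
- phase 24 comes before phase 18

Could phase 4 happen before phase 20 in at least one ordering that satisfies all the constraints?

No chain of constraints runs from phase 20 to phase 4, so phase 20 is not required to come first.
So a valid ordering placing phase 4 earlier than phase 20 exists.

Yes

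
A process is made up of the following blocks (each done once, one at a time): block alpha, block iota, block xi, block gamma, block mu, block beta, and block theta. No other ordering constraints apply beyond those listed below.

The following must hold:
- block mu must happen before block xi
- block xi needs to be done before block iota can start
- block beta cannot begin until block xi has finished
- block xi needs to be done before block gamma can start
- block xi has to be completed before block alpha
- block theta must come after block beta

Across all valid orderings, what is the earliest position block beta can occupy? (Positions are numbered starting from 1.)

3

The blocks that are forced before block beta, directly or transitively, are block xi, block mu. That's 2 blocks.
So at minimum 2 blocks come before block beta, putting block beta no earlier than position 3. That position is achievable by scheduling exactly those predecessors first.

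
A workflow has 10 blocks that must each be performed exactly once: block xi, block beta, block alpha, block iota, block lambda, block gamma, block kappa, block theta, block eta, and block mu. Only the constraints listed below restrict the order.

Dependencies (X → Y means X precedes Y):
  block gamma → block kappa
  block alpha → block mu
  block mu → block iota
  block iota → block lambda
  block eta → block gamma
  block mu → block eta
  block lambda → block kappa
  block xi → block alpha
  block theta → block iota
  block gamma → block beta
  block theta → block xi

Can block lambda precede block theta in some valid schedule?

There is a dependency chain block theta → block iota → block lambda, so block lambda always comes after block theta.
Hence block lambda can never be scheduled before block theta.

No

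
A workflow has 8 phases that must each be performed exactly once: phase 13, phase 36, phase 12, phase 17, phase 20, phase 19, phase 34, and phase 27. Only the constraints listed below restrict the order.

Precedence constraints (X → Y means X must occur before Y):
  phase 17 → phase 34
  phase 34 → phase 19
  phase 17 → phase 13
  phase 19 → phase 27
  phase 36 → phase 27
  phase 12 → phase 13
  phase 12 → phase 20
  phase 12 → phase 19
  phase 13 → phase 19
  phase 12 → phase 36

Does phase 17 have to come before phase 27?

Chaining the stated constraints: phase 17 → phase 13 → phase 19 → phase 27.
So phase 17 must precede phase 27 in any valid ordering.

Yes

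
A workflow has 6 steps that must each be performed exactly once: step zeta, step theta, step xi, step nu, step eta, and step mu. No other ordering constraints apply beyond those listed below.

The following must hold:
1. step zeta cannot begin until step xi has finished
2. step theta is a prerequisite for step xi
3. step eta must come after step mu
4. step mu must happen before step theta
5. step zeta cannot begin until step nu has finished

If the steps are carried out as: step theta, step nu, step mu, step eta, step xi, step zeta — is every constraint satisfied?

No

Here step mu comes after step theta.
Since step mu is required before step theta, the ordering is invalid.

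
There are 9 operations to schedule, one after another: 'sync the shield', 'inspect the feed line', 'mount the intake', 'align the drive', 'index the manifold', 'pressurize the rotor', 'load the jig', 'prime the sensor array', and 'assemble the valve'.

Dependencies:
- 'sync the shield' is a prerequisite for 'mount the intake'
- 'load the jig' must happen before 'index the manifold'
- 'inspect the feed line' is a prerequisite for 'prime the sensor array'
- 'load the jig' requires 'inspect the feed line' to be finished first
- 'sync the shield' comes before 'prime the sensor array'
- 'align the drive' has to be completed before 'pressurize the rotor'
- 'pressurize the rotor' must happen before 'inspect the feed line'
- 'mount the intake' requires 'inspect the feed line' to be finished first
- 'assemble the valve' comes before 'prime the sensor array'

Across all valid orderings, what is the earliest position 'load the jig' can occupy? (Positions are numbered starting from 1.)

4

Every operation that must precede 'load the jig' has to come before it. Tracing all chains that end at 'load the jig', those operations are: 'inspect the feed line', 'align the drive', 'pressurize the rotor' — 3 in total.
With 3 mandatory predecessors, the earliest 'load the jig' can sit is position 3+1 = 4, and placing just those 3 first achieves it.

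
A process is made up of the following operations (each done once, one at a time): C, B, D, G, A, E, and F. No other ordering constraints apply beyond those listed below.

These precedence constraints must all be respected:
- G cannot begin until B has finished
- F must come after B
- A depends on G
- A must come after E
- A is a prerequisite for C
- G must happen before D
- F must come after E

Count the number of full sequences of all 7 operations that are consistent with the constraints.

45

2 operations have no prerequisites (B, E), so any of them could come first.
Enumerating by repeatedly choosing an available operation (one whose prerequisites are all placed) gives 45 distinct complete orderings.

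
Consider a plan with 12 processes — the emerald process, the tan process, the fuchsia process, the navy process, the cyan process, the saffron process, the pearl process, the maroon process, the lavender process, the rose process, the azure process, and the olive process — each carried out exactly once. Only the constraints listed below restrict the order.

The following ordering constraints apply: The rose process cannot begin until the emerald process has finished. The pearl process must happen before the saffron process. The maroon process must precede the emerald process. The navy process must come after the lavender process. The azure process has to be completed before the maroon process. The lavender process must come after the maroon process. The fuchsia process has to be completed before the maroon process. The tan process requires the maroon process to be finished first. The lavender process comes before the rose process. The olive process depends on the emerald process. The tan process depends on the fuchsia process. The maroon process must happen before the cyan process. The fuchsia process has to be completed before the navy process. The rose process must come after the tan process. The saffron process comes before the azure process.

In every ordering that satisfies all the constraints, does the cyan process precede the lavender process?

Nothing in the constraints links the cyan process and the lavender process; they are unordered relative to each other.
So the cyan process can come before the lavender process or after — it is not forced.

No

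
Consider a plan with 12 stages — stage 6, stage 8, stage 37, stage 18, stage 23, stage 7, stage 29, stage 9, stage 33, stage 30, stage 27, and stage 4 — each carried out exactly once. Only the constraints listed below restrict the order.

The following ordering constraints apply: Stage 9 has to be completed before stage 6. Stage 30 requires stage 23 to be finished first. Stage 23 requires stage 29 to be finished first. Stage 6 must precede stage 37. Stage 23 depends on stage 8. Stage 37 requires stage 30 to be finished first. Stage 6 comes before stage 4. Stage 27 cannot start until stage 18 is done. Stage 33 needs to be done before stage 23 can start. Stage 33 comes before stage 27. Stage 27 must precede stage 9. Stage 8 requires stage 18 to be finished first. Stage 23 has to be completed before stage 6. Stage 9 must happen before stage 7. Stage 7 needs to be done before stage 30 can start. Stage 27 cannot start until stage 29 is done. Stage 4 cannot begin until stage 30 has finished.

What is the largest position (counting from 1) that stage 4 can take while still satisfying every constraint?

12

No constraint forces any stage after stage 4, so it can be placed last, in position 12.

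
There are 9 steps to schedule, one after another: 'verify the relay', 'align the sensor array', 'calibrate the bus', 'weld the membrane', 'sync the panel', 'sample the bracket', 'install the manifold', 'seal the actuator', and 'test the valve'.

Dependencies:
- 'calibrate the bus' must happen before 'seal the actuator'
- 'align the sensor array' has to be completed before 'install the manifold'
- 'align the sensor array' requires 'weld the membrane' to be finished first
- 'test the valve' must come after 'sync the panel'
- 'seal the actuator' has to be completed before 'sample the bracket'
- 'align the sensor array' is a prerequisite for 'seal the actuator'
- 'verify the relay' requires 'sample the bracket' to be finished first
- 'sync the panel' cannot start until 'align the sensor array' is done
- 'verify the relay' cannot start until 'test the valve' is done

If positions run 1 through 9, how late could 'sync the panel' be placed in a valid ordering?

7

Every step that must follow 'sync the panel' has to come after it. Tracing all chains starting from 'sync the panel', those steps are: 'verify the relay', 'test the valve' — 2 in total.
With 2 mandatory successors out of 9 steps total, the latest slot for 'sync the panel' is 9−2 = 7, and it's reachable by doing all non-successors before 'sync the panel'.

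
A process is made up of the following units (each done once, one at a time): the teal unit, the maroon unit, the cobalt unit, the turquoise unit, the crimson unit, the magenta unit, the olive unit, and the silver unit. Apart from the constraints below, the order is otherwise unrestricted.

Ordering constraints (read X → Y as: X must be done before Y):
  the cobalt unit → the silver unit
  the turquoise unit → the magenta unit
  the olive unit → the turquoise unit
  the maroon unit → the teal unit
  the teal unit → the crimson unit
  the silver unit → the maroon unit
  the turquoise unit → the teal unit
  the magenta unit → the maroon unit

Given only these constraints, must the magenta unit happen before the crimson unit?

Yes

There is a constraint chain the magenta unit → the maroon unit → the teal unit → the crimson unit.
Hence the magenta unit necessarily comes before the crimson unit.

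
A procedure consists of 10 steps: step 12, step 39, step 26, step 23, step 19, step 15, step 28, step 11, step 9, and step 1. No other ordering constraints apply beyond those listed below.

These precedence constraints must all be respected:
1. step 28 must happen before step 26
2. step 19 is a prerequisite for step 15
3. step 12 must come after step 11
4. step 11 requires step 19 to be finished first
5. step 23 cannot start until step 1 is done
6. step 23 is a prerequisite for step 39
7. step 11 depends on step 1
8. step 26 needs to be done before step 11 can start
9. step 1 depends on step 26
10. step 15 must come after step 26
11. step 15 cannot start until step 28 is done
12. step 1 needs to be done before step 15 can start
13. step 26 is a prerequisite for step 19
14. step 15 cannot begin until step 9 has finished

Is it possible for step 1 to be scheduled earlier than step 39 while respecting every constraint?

Yes

The constraints force step 1 before step 39, so yes — every valid ordering has step 1 earlier.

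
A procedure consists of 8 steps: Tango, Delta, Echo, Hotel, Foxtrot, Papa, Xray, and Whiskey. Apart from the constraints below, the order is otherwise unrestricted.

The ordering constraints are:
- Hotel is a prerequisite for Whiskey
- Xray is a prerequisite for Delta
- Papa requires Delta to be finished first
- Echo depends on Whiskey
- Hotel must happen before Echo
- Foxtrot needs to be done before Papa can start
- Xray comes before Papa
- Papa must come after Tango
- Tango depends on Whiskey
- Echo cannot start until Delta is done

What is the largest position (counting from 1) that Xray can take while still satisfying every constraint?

Following every chain forward from Xray, the steps that must come later are Delta, Echo, Papa — 3 of them.
So at least 3 steps follow Xray, putting Xray no later than position 5. That position is achievable by scheduling everything else first.

5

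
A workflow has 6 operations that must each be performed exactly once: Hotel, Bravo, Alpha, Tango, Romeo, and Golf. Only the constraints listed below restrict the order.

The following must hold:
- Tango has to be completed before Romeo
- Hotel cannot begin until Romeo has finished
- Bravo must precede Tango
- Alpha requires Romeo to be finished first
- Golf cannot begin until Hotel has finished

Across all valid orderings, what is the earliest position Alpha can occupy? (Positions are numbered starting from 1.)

Working backwards through the constraints from Alpha, its full set of required predecessors is Bravo, Tango, Romeo — 3 of them.
So at minimum 3 operations come before Alpha, putting Alpha no earlier than position 4. That position is achievable by scheduling exactly those predecessors first.

4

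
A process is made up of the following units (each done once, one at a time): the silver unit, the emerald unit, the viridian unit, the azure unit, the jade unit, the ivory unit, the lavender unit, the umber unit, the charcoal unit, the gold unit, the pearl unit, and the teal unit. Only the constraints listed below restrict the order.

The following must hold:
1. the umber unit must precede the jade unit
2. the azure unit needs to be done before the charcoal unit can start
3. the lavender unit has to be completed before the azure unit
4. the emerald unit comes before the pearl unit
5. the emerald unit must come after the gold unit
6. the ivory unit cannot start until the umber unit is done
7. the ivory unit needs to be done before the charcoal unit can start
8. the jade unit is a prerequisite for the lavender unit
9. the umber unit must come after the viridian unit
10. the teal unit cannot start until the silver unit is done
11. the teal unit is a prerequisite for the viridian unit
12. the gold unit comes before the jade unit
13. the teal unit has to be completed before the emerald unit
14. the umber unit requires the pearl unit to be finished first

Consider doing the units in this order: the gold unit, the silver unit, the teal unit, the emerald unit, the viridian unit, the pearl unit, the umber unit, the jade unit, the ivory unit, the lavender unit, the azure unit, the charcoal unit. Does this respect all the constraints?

Yes

Going through the constraints one by one, each required predecessor appears earlier in the sequence than its dependent — e.g. the gold unit (position 1) is before the jade unit (position 8), as required.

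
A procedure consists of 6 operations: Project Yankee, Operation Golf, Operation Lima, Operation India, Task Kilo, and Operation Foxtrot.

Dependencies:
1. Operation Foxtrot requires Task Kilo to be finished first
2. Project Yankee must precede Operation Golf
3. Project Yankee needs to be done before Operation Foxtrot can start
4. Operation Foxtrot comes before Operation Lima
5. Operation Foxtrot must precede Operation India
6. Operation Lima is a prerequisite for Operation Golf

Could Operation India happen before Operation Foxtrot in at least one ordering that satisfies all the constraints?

No

The constraints give a chain Operation Foxtrot → Operation India, which forces Operation Foxtrot before Operation India.
So no valid ordering can have Operation India before Operation Foxtrot.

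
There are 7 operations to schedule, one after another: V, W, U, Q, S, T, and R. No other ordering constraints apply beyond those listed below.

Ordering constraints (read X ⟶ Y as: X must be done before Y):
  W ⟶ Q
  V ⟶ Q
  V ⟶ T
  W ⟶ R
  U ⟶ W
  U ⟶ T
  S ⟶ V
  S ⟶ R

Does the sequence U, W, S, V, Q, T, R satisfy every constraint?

Going through the constraints one by one, each required predecessor appears earlier in the sequence than its dependent — e.g. U (position 1) is before T (position 6), as required.

Yes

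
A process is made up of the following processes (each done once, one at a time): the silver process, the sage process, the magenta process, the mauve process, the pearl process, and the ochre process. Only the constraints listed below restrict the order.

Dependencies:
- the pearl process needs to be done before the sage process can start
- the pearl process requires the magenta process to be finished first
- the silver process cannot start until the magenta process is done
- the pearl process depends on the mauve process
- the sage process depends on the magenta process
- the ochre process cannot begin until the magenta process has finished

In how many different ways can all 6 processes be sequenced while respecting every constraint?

The processes with no prerequisites are the magenta process, the mauve process; any of them can be placed first.
Enumerating by repeatedly choosing an available process (one whose prerequisites are all placed) gives 32 distinct complete orderings.

32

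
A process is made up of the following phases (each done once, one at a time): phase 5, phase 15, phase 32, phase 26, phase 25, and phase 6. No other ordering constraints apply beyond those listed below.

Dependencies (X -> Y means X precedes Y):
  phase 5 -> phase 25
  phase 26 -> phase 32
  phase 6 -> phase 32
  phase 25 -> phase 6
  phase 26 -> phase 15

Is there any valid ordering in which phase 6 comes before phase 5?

No

Following phase 5 → phase 25 → phase 6, phase 5 must precede phase 6 in every valid ordering.
Hence phase 6 can never be scheduled before phase 5.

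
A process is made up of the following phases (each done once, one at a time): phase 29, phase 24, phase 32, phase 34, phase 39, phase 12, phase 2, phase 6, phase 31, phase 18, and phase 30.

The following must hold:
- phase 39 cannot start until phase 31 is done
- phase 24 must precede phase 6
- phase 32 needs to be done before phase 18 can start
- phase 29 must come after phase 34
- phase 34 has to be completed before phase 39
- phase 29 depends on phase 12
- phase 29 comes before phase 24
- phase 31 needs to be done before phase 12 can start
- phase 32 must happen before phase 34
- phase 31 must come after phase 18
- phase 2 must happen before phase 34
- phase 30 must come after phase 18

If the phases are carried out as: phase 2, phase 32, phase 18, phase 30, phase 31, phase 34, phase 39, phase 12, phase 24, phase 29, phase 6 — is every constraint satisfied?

No

In the proposed order, phase 24 appears before phase 29.
But one of the constraints requires phase 29 before phase 24, so this ordering violates it.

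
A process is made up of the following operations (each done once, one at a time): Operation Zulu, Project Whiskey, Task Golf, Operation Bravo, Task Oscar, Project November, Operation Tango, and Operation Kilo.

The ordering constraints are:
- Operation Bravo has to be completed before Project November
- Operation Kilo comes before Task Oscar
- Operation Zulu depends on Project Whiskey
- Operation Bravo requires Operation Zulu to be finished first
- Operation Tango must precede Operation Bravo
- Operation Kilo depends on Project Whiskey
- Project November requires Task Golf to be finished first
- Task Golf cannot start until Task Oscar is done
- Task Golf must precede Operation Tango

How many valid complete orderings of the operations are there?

Only Project Whiskey has no prerequisites, so it must go first.
Enumerating by repeatedly choosing an available operation (one whose prerequisites are all placed) gives 5 distinct complete orderings.

5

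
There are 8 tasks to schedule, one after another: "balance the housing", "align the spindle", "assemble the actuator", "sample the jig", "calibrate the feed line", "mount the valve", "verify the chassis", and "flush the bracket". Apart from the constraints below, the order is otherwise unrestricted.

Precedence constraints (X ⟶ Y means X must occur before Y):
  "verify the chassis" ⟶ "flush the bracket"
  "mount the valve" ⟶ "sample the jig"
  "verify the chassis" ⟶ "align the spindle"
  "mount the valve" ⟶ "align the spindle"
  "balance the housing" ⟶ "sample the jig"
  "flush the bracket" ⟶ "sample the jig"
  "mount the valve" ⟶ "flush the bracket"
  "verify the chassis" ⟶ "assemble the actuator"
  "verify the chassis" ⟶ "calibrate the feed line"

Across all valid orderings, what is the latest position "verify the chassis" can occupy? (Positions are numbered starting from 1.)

Every task that must follow "verify the chassis" has to come after it. Tracing all chains starting from "verify the chassis", those tasks are: "align the spindle", "assemble the actuator", "sample the jig", "calibrate the feed line", "flush the bracket" — 5 in total.
So at least 5 tasks follow "verify the chassis", putting "verify the chassis" no later than position 3. That position is achievable by scheduling everything else first.

3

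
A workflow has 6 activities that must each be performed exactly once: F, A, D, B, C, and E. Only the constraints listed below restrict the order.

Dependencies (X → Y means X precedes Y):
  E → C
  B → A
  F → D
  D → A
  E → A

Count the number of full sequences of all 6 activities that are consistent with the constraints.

The activities with no prerequisites are F, B, E; any of them can be placed first.
Counting all ways to extend the partial order to a total order gives 42.

42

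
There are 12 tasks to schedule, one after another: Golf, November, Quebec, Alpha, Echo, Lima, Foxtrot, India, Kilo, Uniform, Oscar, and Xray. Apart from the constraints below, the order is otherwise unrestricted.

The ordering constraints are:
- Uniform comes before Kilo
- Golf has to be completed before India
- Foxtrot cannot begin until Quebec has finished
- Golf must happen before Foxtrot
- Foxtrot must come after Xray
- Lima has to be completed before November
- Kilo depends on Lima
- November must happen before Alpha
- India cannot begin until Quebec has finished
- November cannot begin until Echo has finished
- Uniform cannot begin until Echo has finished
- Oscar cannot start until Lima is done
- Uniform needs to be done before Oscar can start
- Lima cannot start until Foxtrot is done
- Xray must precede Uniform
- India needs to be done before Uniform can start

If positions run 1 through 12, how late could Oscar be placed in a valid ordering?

No constraint forces any task after Oscar, so it can be placed last, in position 12.

12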